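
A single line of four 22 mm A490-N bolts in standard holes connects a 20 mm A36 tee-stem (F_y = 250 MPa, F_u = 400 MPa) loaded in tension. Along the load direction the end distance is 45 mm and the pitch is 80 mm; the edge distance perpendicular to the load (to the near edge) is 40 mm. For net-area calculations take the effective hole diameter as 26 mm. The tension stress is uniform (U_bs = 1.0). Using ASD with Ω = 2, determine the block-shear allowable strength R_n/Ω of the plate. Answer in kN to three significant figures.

Shear plane L_v = 45 + 3·80 = 285 mm; A_gv = 285 × 20 = 5700 mm².
A_nv = (285 − 3.5·26) × 20 = 3880 mm².
A_nt = (40 − 0.5·26) × 20 = 540 mm².
0.6 F_u A_nv = 931.2 kN; 0.6 F_y A_gv = 855 kN → shear yielding governs the shear term.
R_n = 855 + 1.0 × 400 × 540 / 1000 = 1071 kN.
Allowable strength R_n/Ω = 1071 / 2 = 536 kN.

536 kN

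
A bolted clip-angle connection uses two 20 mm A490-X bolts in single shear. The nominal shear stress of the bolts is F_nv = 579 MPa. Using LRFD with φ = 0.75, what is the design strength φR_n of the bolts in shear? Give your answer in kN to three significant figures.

A_b = π × 20² / 4 = 314.2 mm².
R_n = F_nv · A_b · n · n_s = 579 × 314.2 × 2 × 1 / 1000 = 363.8 kN.
Design strength φR_n = 0.75 × 363.8 = 273 kN.

273 kN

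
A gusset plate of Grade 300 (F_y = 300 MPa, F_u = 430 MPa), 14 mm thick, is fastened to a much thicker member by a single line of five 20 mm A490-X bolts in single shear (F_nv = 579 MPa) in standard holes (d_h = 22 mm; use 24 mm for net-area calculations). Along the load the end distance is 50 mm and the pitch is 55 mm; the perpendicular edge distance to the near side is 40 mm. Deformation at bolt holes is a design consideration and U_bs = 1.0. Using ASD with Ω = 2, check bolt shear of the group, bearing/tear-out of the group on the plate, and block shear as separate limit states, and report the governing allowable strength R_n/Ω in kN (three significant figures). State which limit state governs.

377 kN (block shear governs)

Bolt shear: A_b = π·20²/4 = 314.2 mm²; R_n = 579 × 314.2 × 5 × 1 / 1000 = 909.5 kN → 909.5 / 2 = 455 kN.
Bearing: edge l_c = 39, r_n = 281.7 kN; interior l_c = 33, r_n = 238.4 kN; R_n = 281.7 + 4·238.4 = 1235 kN → 618 kN.
Block shear: A_gv = 3780, A_nv = 2268, A_nt = 392 mm²; R_n = min(0.6F_uA_nv, 0.6F_yA_gv) + U_bs·F_u·A_nt = 753.7 kN → 377 kN.
Block shear governs: 377 kN.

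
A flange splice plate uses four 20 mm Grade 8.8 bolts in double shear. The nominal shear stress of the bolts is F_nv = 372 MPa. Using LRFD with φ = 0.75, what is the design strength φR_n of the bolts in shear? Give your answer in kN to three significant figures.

A_b = π × 20² / 4 = 314.2 mm².
R_n = F_nv · A_b · n · n_s = 372 × 314.2 × 4 × 2 / 1000 = 934.9 kN.
Design strength φR_n = 0.75 × 934.9 = 701 kN.

701 kN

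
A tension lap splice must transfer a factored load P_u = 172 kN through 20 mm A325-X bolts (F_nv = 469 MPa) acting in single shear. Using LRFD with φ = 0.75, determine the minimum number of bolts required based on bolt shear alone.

2 bolts

A_b = π·20²/4 = 314.2 mm².
Per-bolt design strength φR_n = 0.75 × 469 × 314.2 × 1 / 1000 = 110.5 kN.
n ≥ 172 / 110.5 = 1.556 → use 2 bolts.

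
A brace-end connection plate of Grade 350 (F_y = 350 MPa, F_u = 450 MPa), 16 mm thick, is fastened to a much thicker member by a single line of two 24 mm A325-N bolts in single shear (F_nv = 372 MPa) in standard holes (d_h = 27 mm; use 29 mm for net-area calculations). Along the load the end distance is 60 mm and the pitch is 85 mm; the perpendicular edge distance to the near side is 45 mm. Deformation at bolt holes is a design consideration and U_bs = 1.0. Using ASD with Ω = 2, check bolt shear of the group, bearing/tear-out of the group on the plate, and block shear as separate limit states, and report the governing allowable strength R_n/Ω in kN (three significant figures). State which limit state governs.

Bolt shear: A_b = π·24²/4 = 452.4 mm²; R_n = 372 × 452.4 × 2 × 1 / 1000 = 336.6 kN → 336.6 / 2 = 168 kN.
Bearing: edge l_c = 46.5, r_n = 401.8 kN; interior l_c = 58, r_n = 414.7 kN; R_n = 401.8 + 1·414.7 = 816.5 kN → 408 kN.
Block shear: A_gv = 2320, A_nv = 1624, A_nt = 488 mm²; R_n = min(0.6F_uA_nv, 0.6F_yA_gv) + U_bs·F_u·A_nt = 658.1 kN → 329 kN.
Bolt shear governs: 168 kN.

168 kN (bolt shear governs)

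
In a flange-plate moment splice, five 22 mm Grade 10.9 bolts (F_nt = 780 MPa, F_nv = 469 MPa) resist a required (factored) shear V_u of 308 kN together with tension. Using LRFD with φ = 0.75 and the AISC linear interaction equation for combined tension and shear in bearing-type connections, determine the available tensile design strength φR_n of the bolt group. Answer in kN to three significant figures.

933 kN

A_b = π·22²/4 = 380.1 mm²; f_rv = 308 × 1000 / (5 × 380.1) = 162 MPa.
F'_nt = 1.3 F_nt − (F_nt / φF_nv) f_rv = 1.3·780 − (780/(0.75·469))·162 = 654.7 MPa, capped at F_nt → F'_nt = 654.7 MPa.
R_n = F'_nt · A_b · n = 654.7 × 380.1 × 5 / 1000 = 1244 kN.
Design strength φR_n = 0.75 × 1244 = 933 kN.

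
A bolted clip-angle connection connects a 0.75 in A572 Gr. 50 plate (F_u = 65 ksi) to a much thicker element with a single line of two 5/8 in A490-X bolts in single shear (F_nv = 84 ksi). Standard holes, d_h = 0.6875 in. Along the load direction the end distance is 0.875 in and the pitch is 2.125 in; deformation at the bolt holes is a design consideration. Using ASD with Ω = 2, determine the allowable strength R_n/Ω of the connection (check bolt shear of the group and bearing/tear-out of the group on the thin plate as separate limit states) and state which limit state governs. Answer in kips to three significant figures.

25.8 kips (bolt shear governs)

Bolt shear: A_b = π·0.625²/4 = 0.3068 in²; R_n = 84 × 0.3068 × 2 × 1 = 51.54 kips → 51.54 / 2 = 25.8 kips.
Bearing (1.2 l_c t F_u ≤ 2.4 d t F_u): upper limit = 2.4·0.625·0.75·65 = 73.12 kips.
  Edge l_c = 0.875 − 0.6875/2 = 0.5312 → r_n = 31.08 kips; interior l_c = 2.125 − 0.6875 = 1.438 → r_n = 73.12 kips.
  R_n,bearing = 1·31.08 + 1·73.12 = 104.2 kips → 104.2 / 2 = 52.1 kips.
Bolt shear governs: 25.8 kips.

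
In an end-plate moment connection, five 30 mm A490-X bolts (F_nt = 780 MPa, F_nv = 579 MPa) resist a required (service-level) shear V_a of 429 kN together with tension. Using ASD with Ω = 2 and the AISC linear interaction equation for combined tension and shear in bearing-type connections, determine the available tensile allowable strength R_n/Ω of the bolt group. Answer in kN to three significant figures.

1210 kN

A_b = π·30²/4 = 706.9 mm²; f_rv = 429 × 1000 / (5 × 706.9) = 121.4 MPa.
F'_nt = 1.3 F_nt − (Ω F_nt / F_nv) f_rv = 1.3·780 − (2·780/579)·121.4 = 687 MPa, capped at F_nt → F'_nt = 687 MPa.
R_n = F'_nt · A_b · n = 687 × 706.9 × 5 / 1000 = 2428 kN.
Allowable strength R_n/Ω = 2428 / 2 = 1210 kN.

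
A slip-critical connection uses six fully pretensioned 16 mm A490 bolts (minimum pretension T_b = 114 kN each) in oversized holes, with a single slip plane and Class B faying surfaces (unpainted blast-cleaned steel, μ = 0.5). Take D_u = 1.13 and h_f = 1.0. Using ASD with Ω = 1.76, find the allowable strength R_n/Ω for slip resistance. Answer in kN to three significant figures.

R_n = μ · D_u · h_f · T_b · n_s · n_b = 0.5 × 1.13 × 1.0 × 114 × 1 × 6 = 386.5 kN.
Allowable strength R_n/Ω = 386.5 / 1.76 = 220 kN.

220 kN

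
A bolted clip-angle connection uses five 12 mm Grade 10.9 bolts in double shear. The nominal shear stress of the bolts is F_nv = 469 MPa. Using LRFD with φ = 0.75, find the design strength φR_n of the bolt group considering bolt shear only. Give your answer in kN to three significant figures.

398 kN

A_b = π × 12² / 4 = 113.1 mm².
R_n = F_nv · A_b · n · n_s = 469 × 113.1 × 5 × 2 / 1000 = 530.4 kN.
Design strength φR_n = 0.75 × 530.4 = 398 kN.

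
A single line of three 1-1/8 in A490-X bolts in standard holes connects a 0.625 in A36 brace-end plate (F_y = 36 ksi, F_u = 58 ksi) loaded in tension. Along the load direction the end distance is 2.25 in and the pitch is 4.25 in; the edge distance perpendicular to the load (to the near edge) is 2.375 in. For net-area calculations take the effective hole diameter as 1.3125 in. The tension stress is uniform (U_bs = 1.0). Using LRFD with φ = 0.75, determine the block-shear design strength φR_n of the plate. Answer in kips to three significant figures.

156 kips

Shear plane L_v = 2.25 + 2·4.25 = 10.75 in; A_gv = 10.75 × 0.625 = 6.719 in².
A_nv = (10.75 − 2.5·1.3125) × 0.625 = 4.668 in².
A_nt = (2.375 − 0.5·1.3125) × 0.625 = 1.074 in².
0.6 F_u A_nv = 162.4 kips; 0.6 F_y A_gv = 145.1 kips → shear yielding governs the shear term.
R_n = 145.1 + 1.0 × 58 × 1.074 = 207.4 kips.
Design strength φR_n = 0.75 × 207.4 = 156 kips.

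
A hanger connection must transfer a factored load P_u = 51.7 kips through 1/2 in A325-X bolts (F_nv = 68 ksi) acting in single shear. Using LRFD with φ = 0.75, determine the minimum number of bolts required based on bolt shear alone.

A_b = π·0.5²/4 = 0.1963 in².
Per-bolt design strength φR_n = 0.75 × 68 × 0.1963 × 1 = 10.01 kips.
n ≥ 51.7 / 10.01 = 5.163 → use 6 bolts.

6 bolts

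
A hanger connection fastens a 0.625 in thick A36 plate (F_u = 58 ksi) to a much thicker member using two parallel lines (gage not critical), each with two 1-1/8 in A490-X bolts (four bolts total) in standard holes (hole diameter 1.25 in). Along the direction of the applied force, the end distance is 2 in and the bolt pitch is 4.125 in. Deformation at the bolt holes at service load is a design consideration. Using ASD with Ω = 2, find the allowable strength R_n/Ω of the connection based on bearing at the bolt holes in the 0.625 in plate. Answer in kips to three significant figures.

Per bolt r_n = 1.2 l_c t F_u ≤ 2.4 d t F_u; upper limit = 2.4 × 1.125 × 0.625 × 58 = 97.87 kips.
Edge bolt: l_c = 2 − 1.25/2 = 1.375 in → 1.2 × 1.375 × 0.625 × 58 = 59.81 → r_n = 59.81 kips.
Interior bolts: l_c = 4.125 − 1.25 = 2.875 in → 1.2 × 2.875 × 0.625 × 58 = 125.1 → r_n = 97.87 kips.
R_n = 2 × 59.81 + 2 × 97.87 = 315.4 kips.
Allowable strength R_n/Ω = 315.4 / 2 = 158 kips.

158 kips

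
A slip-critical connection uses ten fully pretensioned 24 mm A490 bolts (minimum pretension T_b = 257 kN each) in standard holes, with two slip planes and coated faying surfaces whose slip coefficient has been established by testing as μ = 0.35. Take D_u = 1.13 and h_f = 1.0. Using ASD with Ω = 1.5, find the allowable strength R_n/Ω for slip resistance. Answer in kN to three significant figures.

1360 kN

R_n = μ · D_u · h_f · T_b · n_s · n_b = 0.35 × 1.13 × 1.0 × 257 × 2 × 10 = 2033 kN.
Allowable strength R_n/Ω = 2033 / 1.5 = 1360 kN.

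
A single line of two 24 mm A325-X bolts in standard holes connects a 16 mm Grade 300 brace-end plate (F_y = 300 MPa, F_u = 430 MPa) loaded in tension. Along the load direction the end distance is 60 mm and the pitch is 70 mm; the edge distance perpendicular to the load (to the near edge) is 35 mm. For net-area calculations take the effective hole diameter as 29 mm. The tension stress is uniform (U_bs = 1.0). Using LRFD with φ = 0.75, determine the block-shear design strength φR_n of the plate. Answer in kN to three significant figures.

374 kN

Shear plane L_v = 60 + 1·70 = 130 mm; A_gv = 130 × 16 = 2080 mm².
A_nv = (130 − 1.5·29) × 16 = 1384 mm².
A_nt = (35 − 0.5·29) × 16 = 328 mm².
0.6 F_u A_nv = 357.1 kN; 0.6 F_y A_gv = 374.4 kN → shear rupture governs the shear term.
R_n = 357.1 + 1.0 × 430 × 328 / 1000 = 498.1 kN.
Design strength φR_n = 0.75 × 498.1 = 374 kN.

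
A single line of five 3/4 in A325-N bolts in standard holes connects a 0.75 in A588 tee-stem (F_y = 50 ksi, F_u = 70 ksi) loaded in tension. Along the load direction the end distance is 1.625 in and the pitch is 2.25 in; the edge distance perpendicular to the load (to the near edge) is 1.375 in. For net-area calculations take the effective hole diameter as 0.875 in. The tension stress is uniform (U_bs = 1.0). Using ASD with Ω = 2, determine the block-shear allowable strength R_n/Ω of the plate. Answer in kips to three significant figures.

Shear plane L_v = 1.625 + 4·2.25 = 10.62 in; A_gv = 10.62 × 0.75 = 7.969 in².
A_nv = (10.62 − 4.5·0.875) × 0.75 = 5.016 in².
A_nt = (1.375 − 0.5·0.875) × 0.75 = 0.7031 in².
0.6 F_u A_nv = 210.7 kips; 0.6 F_y A_gv = 239.1 kips → shear rupture governs the shear term.
R_n = 210.7 + 1.0 × 70 × 0.7031 = 259.9 kips.
Allowable strength R_n/Ω = 259.9 / 2 = 130 kips.

130 kips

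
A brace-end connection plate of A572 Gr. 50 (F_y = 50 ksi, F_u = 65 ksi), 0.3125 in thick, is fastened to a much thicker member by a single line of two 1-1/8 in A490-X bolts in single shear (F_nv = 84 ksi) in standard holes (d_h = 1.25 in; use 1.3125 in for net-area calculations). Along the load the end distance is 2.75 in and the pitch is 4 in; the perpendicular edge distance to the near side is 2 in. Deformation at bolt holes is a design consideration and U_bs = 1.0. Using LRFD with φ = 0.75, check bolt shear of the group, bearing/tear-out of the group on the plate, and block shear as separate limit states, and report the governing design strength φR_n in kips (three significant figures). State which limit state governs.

Bolt shear: A_b = π·1.125²/4 = 0.994 in²; R_n = 84 × 0.994 × 2 × 1 = 167 kips → 0.75 × 167 = 125 kips.
Bearing: edge l_c = 2.125, r_n = 51.8 kips; interior l_c = 2.75, r_n = 54.84 kips; R_n = 51.8 + 1·54.84 = 106.6 kips → 80 kips.
Block shear: A_gv = 2.109, A_nv = 1.494, A_nt = 0.4199 in²; R_n = min(0.6F_uA_nv, 0.6F_yA_gv) + U_bs·F_u·A_nt = 85.57 kips → 64.2 kips.
Block shear governs: 64.2 kips.

64.2 kips (block shear governs)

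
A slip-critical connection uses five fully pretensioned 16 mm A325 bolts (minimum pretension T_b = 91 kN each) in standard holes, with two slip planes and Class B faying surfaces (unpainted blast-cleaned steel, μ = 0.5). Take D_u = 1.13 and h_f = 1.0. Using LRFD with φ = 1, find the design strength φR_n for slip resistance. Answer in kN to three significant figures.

R_n = μ · D_u · h_f · T_b · n_s · n_b = 0.5 × 1.13 × 1.0 × 91 × 2 × 5 = 514.1 kN.
Design strength φR_n = 1 × 514.1 = 514 kN.

514 kN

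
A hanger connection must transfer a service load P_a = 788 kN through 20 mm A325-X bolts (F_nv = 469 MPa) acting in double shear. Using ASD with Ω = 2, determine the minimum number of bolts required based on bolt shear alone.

A_b = π·20²/4 = 314.2 mm².
Per-bolt allowable strength R_n/Ω = 469 × 314.2 × 2 / 1000 / 2 = 147.3 kN.
n ≥ 788 / 147.3 = 5.348 → use 6 bolts.

6 bolts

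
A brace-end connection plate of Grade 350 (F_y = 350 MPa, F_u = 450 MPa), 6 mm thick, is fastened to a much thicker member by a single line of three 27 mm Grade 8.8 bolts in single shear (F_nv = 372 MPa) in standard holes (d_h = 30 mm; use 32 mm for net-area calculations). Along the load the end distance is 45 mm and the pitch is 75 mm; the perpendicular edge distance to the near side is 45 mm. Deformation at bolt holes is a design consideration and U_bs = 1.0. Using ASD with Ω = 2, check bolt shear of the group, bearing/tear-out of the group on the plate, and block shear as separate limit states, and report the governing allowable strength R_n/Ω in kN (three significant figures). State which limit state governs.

Bolt shear: A_b = π·27²/4 = 572.6 mm²; R_n = 372 × 572.6 × 3 × 1 / 1000 = 639 kN → 639 / 2 = 319 kN.
Bearing: edge l_c = 30, r_n = 97.2 kN; interior l_c = 45, r_n = 145.8 kN; R_n = 97.2 + 2·145.8 = 388.8 kN → 194 kN.
Block shear: A_gv = 1170, A_nv = 690, A_nt = 174 mm²; R_n = min(0.6F_uA_nv, 0.6F_yA_gv) + U_bs·F_u·A_nt = 264.6 kN → 132 kN.
Block shear governs: 132 kN.

132 kN (block shear governs)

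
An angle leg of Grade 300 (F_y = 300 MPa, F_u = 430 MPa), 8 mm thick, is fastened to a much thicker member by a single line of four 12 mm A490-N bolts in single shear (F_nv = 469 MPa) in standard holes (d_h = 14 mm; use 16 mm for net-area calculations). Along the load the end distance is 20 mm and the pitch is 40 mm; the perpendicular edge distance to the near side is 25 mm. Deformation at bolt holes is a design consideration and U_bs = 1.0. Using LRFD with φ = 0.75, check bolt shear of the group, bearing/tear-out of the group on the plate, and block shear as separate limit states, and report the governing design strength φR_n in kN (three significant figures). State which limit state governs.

Bolt shear: A_b = π·12²/4 = 113.1 mm²; R_n = 469 × 113.1 × 4 × 1 / 1000 = 212.2 kN → 0.75 × 212.2 = 159 kN.
Bearing: edge l_c = 13, r_n = 53.66 kN; interior l_c = 26, r_n = 99.07 kN; R_n = 53.66 + 3·99.07 = 350.9 kN → 263 kN.
Block shear: A_gv = 1120, A_nv = 672, A_nt = 136 mm²; R_n = min(0.6F_uA_nv, 0.6F_yA_gv) + U_bs·F_u·A_nt = 231.9 kN → 174 kN.
Bolt shear governs: 159 kN.

159 kN (bolt shear governs)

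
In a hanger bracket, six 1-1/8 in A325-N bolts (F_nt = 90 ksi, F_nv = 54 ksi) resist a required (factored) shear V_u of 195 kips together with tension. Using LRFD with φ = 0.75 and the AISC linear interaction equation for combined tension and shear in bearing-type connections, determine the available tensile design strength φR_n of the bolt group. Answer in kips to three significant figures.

198 kips

A_b = π·1.125²/4 = 0.994 in²; f_rv = 195 / (6 × 0.994) = 32.7 ksi.
F'_nt = 1.3 F_nt − (F_nt / φF_nv) f_rv = 1.3·90 − (90/(0.75·54))·32.7 = 44.34 ksi, capped at F_nt → F'_nt = 44.34 ksi.
R_n = F'_nt · A_b · n = 44.34 × 0.994 × 6 = 264.5 kips.
Design strength φR_n = 0.75 × 264.5 = 198 kips.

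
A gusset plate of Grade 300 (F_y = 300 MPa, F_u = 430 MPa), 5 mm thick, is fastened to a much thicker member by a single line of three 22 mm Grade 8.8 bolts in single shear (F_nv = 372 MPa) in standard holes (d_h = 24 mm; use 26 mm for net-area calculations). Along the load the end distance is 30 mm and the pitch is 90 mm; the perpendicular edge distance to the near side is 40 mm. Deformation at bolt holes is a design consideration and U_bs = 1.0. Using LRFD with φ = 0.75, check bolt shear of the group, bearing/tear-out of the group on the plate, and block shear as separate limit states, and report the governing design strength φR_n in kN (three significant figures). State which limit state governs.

Bolt shear: A_b = π·22²/4 = 380.1 mm²; R_n = 372 × 380.1 × 3 × 1 / 1000 = 424.2 kN → 0.75 × 424.2 = 318 kN.
Bearing: edge l_c = 18, r_n = 46.44 kN; interior l_c = 66, r_n = 113.5 kN; R_n = 46.44 + 2·113.5 = 273.5 kN → 205 kN.
Block shear: A_gv = 1050, A_nv = 725, A_nt = 135 mm²; R_n = min(0.6F_uA_nv, 0.6F_yA_gv) + U_bs·F_u·A_nt = 245.1 kN → 184 kN.
Block shear governs: 184 kN.

184 kN (block shear governs)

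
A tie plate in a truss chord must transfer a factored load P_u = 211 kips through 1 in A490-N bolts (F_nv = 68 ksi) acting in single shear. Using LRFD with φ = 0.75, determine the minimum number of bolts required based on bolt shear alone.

A_b = π·1²/4 = 0.7854 in².
Per-bolt design strength φR_n = 0.75 × 68 × 0.7854 × 1 = 40.06 kips.
n ≥ 211 / 40.06 = 5.268 → use 6 bolts.

6 bolts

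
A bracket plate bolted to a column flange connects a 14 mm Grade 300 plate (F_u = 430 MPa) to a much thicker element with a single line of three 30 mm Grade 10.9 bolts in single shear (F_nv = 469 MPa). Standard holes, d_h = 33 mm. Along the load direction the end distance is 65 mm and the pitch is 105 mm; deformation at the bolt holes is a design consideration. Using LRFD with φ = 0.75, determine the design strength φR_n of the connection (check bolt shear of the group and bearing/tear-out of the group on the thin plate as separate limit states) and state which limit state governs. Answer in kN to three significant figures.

746 kN (bolt shear governs)

Bolt shear: A_b = π·30²/4 = 706.9 mm²; R_n = 469 × 706.9 × 3 × 1 / 1000 = 994.5 kN → 0.75 × 994.5 = 746 kN.
Bearing (1.2 l_c t F_u ≤ 2.4 d t F_u): upper limit = 2.4·30·14·430 / 1000 = 433.4 kN.
  Edge l_c = 65 − 33/2 = 48.5 → r_n = 350.4 kN; interior l_c = 105 − 33 = 72 → r_n = 433.4 kN.
  R_n,bearing = 1·350.4 + 2·433.4 = 1217 kN → 0.75 × 1217 = 913 kN.
Bolt shear governs: 746 kN.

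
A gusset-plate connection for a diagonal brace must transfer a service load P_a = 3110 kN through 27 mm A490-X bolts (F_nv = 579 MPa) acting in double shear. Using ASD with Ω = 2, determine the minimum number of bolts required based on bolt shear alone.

10 bolts

A_b = π·27²/4 = 572.6 mm².
Per-bolt allowable strength R_n/Ω = 579 × 572.6 × 2 / 1000 / 2 = 331.5 kN.
n ≥ 3110 / 331.5 = 9.381 → use 10 bolts.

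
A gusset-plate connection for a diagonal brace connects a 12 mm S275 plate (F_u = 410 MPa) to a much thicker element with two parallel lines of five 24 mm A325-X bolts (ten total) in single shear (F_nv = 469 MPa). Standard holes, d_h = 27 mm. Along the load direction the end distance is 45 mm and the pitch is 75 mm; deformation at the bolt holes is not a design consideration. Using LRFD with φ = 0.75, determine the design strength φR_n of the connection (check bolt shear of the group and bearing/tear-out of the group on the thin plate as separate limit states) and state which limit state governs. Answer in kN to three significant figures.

Bolt shear: A_b = π·24²/4 = 452.4 mm²; R_n = 469 × 452.4 × 10 × 1 / 1000 = 2122 kN → 0.75 × 2122 = 1590 kN.
Bearing (1.5 l_c t F_u ≤ 3.0 d t F_u): upper limit = 3.0·24·12·410 / 1000 = 354.2 kN.
  Edge l_c = 45 − 27/2 = 31.5 → r_n = 232.5 kN; interior l_c = 75 − 27 = 48 → r_n = 354.2 kN.
  R_n,bearing = 2·232.5 + 8·354.2 = 3299 kN → 0.75 × 3299 = 2470 kN.
Bolt shear governs: 1590 kN.

1590 kN (bolt shear governs)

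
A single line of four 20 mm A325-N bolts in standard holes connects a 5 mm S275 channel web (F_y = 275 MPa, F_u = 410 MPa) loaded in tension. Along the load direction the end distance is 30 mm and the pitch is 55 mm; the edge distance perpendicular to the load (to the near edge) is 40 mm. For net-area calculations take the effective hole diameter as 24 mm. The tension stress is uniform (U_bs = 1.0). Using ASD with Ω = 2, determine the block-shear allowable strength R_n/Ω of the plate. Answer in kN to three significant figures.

97 kN

Shear plane L_v = 30 + 3·55 = 195 mm; A_gv = 195 × 5 = 975 mm².
A_nv = (195 − 3.5·24) × 5 = 555 mm².
A_nt = (40 − 0.5·24) × 5 = 140 mm².
0.6 F_u A_nv = 136.5 kN; 0.6 F_y A_gv = 160.9 kN → shear rupture governs the shear term.
R_n = 136.5 + 1.0 × 410 × 140 / 1000 = 193.9 kN.
Allowable strength R_n/Ω = 193.9 / 2 = 97 kN.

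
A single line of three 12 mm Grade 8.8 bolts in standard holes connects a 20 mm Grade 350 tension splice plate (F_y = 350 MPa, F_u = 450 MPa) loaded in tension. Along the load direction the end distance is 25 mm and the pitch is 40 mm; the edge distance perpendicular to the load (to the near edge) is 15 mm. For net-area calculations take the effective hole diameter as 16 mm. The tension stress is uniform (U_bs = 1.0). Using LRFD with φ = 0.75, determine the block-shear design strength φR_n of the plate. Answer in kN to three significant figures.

Shear plane L_v = 25 + 2·40 = 105 mm; A_gv = 105 × 20 = 2100 mm².
A_nv = (105 − 2.5·16) × 20 = 1300 mm².
A_nt = (15 − 0.5·16) × 20 = 140 mm².
0.6 F_u A_nv = 351 kN; 0.6 F_y A_gv = 441 kN → shear rupture governs the shear term.
R_n = 351 + 1.0 × 450 × 140 / 1000 = 414 kN.
Design strength φR_n = 0.75 × 414 = 310 kN.

310 kN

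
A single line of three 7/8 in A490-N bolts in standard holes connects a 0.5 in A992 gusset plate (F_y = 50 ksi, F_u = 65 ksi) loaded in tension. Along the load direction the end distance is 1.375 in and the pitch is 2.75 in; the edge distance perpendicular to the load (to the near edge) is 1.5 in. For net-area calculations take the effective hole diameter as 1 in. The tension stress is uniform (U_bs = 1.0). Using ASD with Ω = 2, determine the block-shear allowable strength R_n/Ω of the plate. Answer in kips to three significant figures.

58.9 kips

Shear plane L_v = 1.375 + 2·2.75 = 6.875 in; A_gv = 6.875 × 0.5 = 3.438 in².
A_nv = (6.875 − 2.5·1) × 0.5 = 2.188 in².
A_nt = (1.5 − 0.5·1) × 0.5 = 0.5 in².
0.6 F_u A_nv = 85.31 kips; 0.6 F_y A_gv = 103.1 kips → shear rupture governs the shear term.
R_n = 85.31 + 1.0 × 65 × 0.5 = 117.8 kips.
Allowable strength R_n/Ω = 117.8 / 2 = 58.9 kips.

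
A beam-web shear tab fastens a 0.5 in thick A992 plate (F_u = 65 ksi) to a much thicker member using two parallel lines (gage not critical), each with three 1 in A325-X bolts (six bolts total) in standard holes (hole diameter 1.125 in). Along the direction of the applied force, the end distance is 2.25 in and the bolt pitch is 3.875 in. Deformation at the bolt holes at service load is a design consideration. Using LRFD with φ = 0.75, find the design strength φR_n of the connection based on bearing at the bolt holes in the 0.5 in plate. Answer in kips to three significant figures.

Per bolt r_n = 1.2 l_c t F_u ≤ 2.4 d t F_u; upper limit = 2.4 × 1 × 0.5 × 65 = 78 kips.
Edge bolt: l_c = 2.25 − 1.125/2 = 1.688 in → 1.2 × 1.688 × 0.5 × 65 = 65.81 → r_n = 65.81 kips.
Interior bolts: l_c = 3.875 − 1.125 = 2.75 in → 1.2 × 2.75 × 0.5 × 65 = 107.2 → r_n = 78 kips.
R_n = 2 × 65.81 + 4 × 78 = 443.6 kips.
Design strength φR_n = 0.75 × 443.6 = 333 kips.

333 kips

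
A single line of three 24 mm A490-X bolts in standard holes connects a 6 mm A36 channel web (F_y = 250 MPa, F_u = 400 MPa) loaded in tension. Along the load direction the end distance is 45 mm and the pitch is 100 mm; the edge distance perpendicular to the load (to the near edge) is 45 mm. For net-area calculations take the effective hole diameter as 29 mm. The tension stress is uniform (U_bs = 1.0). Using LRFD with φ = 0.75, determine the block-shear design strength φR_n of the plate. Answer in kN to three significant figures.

220 kN

Shear plane L_v = 45 + 2·100 = 245 mm; A_gv = 245 × 6 = 1470 mm².
A_nv = (245 − 2.5·29) × 6 = 1035 mm².
A_nt = (45 − 0.5·29) × 6 = 183 mm².
0.6 F_u A_nv = 248.4 kN; 0.6 F_y A_gv = 220.5 kN → shear yielding governs the shear term.
R_n = 220.5 + 1.0 × 400 × 183 / 1000 = 293.7 kN.
Design strength φR_n = 0.75 × 293.7 = 220 kN.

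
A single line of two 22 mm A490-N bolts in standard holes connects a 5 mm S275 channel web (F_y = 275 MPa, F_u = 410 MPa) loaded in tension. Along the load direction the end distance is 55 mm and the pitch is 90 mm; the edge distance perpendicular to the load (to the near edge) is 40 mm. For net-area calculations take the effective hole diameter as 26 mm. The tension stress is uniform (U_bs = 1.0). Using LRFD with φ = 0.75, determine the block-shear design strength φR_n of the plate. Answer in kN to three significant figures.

Shear plane L_v = 55 + 1·90 = 145 mm; A_gv = 145 × 5 = 725 mm².
A_nv = (145 − 1.5·26) × 5 = 530 mm².
A_nt = (40 − 0.5·26) × 5 = 135 mm².
0.6 F_u A_nv = 130.4 kN; 0.6 F_y A_gv = 119.6 kN → shear yielding governs the shear term.
R_n = 119.6 + 1.0 × 410 × 135 / 1000 = 175 kN.
Design strength φR_n = 0.75 × 175 = 131 kN.

131 kN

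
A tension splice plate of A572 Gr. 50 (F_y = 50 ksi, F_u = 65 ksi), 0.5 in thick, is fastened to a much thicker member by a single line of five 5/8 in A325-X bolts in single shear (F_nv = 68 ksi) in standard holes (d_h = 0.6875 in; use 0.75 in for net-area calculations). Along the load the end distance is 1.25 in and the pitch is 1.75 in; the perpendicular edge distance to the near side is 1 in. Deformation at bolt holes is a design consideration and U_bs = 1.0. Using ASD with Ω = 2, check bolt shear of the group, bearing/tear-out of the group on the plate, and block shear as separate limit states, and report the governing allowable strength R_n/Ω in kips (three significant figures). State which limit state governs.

Bolt shear: A_b = π·0.625²/4 = 0.3068 in²; R_n = 68 × 0.3068 × 5 × 1 = 104.3 kips → 104.3 / 2 = 52.2 kips.
Bearing: edge l_c = 0.9062, r_n = 35.34 kips; interior l_c = 1.062, r_n = 41.44 kips; R_n = 35.34 + 4·41.44 = 201.1 kips → 101 kips.
Block shear: A_gv = 4.125, A_nv = 2.438, A_nt = 0.3125 in²; R_n = min(0.6F_uA_nv, 0.6F_yA_gv) + U_bs·F_u·A_nt = 115.4 kips → 57.7 kips.
Bolt shear governs: 52.2 kips.

52.2 kips (bolt shear governs)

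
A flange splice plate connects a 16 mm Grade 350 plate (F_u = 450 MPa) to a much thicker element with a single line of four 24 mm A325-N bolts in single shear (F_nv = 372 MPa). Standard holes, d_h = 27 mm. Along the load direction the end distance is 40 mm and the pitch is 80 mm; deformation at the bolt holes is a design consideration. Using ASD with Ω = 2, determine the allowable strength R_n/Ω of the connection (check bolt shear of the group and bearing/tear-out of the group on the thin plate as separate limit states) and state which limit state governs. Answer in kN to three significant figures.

337 kN (bolt shear governs)

Bolt shear: A_b = π·24²/4 = 452.4 mm²; R_n = 372 × 452.4 × 4 × 1 / 1000 = 673.2 kN → 673.2 / 2 = 337 kN.
Bearing (1.2 l_c t F_u ≤ 2.4 d t F_u): upper limit = 2.4·24·16·450 / 1000 = 414.7 kN.
  Edge l_c = 40 − 27/2 = 26.5 → r_n = 229 kN; interior l_c = 80 − 27 = 53 → r_n = 414.7 kN.
  R_n,bearing = 1·229 + 3·414.7 = 1473 kN → 1473 / 2 = 737 kN.
Bolt shear governs: 337 kN.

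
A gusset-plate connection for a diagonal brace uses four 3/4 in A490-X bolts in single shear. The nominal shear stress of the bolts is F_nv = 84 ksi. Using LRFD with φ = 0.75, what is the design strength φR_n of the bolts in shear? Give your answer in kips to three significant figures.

111 kips

A_b = π × 0.75² / 4 = 0.4418 in².
R_n = F_nv · A_b · n · n_s = 84 × 0.4418 × 4 × 1 = 148.4 kips.
Design strength φR_n = 0.75 × 148.4 = 111 kips.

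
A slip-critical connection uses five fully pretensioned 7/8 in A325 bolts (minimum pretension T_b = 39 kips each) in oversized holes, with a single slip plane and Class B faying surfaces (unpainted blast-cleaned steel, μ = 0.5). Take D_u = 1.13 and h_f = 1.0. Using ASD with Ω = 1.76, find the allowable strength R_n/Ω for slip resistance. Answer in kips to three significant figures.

R_n = μ · D_u · h_f · T_b · n_s · n_b = 0.5 × 1.13 × 1.0 × 39 × 1 × 5 = 110.2 kips.
Allowable strength R_n/Ω = 110.2 / 1.76 = 62.6 kips.

62.6 kips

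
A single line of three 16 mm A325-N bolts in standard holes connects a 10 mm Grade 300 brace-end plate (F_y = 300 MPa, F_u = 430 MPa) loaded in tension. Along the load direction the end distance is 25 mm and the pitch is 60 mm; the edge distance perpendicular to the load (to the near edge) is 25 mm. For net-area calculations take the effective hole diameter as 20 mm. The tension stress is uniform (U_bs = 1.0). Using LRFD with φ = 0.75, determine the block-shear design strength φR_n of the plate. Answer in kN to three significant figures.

232 kN

Shear plane L_v = 25 + 2·60 = 145 mm; A_gv = 145 × 10 = 1450 mm².
A_nv = (145 − 2.5·20) × 10 = 950 mm².
A_nt = (25 − 0.5·20) × 10 = 150 mm².
0.6 F_u A_nv = 245.1 kN; 0.6 F_y A_gv = 261 kN → shear rupture governs the shear term.
R_n = 245.1 + 1.0 × 430 × 150 / 1000 = 309.6 kN.
Design strength φR_n = 0.75 × 309.6 = 232 kN.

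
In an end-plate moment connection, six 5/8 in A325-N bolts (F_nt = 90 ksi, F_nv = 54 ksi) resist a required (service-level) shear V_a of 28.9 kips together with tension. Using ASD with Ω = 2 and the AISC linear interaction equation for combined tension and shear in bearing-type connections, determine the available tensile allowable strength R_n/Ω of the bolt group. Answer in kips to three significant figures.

A_b = π·0.625²/4 = 0.3068 in²; f_rv = 28.9 / (6 × 0.3068) = 15.7 ksi.
F'_nt = 1.3 F_nt − (Ω F_nt / F_nv) f_rv = 1.3·90 − (2·90/54)·15.7 = 64.67 ksi, capped at F_nt → F'_nt = 64.67 ksi.
R_n = F'_nt · A_b · n = 64.67 × 0.3068 × 6 = 119 kips.
Allowable strength R_n/Ω = 119 / 2 = 59.5 kips.

59.5 kips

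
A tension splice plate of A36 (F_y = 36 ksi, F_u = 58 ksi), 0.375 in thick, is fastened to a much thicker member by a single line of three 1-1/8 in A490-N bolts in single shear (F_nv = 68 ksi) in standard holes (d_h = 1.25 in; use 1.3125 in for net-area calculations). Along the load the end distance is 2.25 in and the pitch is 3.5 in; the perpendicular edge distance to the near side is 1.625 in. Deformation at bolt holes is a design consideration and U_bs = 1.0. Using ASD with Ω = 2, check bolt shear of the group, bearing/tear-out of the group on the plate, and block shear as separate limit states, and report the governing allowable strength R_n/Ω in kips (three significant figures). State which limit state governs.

Bolt shear: A_b = π·1.125²/4 = 0.994 in²; R_n = 68 × 0.994 × 3 × 1 = 202.8 kips → 202.8 / 2 = 101 kips.
Bearing: edge l_c = 1.625, r_n = 42.41 kips; interior l_c = 2.25, r_n = 58.72 kips; R_n = 42.41 + 2·58.72 = 159.9 kips → 79.9 kips.
Block shear: A_gv = 3.469, A_nv = 2.238, A_nt = 0.3633 in²; R_n = min(0.6F_uA_nv, 0.6F_yA_gv) + U_bs·F_u·A_nt = 96 kips → 48 kips.
Block shear governs: 48 kips.

48 kips (block shear governs)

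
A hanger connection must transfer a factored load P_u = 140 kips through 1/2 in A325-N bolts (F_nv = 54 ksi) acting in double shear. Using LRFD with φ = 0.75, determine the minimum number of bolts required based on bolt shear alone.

9 bolts

A_b = π·0.5²/4 = 0.1963 in².
Per-bolt design strength φR_n = 0.75 × 54 × 0.1963 × 2 = 15.9 kips.
n ≥ 140 / 15.9 = 8.803 → use 9 bolts.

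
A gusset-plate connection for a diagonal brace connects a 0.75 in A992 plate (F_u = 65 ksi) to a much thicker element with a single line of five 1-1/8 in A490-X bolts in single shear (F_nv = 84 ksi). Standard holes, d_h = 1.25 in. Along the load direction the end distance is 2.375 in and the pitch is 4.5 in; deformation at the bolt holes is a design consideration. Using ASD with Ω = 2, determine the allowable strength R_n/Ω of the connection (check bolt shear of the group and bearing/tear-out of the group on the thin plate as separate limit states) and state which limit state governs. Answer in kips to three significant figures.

Bolt shear: A_b = π·1.125²/4 = 0.994 in²; R_n = 84 × 0.994 × 5 × 1 = 417.5 kips → 417.5 / 2 = 209 kips.
Bearing (1.2 l_c t F_u ≤ 2.4 d t F_u): upper limit = 2.4·1.125·0.75·65 = 131.6 kips.
  Edge l_c = 2.375 − 1.25/2 = 1.75 → r_n = 102.4 kips; interior l_c = 4.5 − 1.25 = 3.25 → r_n = 131.6 kips.
  R_n,bearing = 1·102.4 + 4·131.6 = 628.9 kips → 628.9 / 2 = 314 kips.
Bolt shear governs: 209 kips.

209 kips (bolt shear governs)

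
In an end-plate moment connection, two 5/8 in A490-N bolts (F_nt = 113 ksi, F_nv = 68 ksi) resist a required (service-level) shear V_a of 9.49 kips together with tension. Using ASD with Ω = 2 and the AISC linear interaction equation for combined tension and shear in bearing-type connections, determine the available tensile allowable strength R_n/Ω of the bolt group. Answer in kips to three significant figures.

29.3 kips

A_b = π·0.625²/4 = 0.3068 in²; f_rv = 9.49 / (2 × 0.3068) = 15.47 ksi.
F'_nt = 1.3 F_nt − (Ω F_nt / F_nv) f_rv = 1.3·113 − (2·113/68)·15.47 = 95.5 ksi, capped at F_nt → F'_nt = 95.5 ksi.
R_n = F'_nt · A_b · n = 95.5 × 0.3068 × 2 = 58.6 kips.
Allowable strength R_n/Ω = 58.6 / 2 = 29.3 kips.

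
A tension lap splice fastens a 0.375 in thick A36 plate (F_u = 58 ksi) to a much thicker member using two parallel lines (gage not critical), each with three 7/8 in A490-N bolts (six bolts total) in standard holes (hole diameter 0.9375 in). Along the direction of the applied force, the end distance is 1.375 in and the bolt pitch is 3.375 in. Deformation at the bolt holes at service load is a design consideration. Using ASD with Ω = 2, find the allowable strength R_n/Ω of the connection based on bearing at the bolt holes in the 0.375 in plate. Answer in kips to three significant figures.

Per bolt r_n = 1.2 l_c t F_u ≤ 2.4 d t F_u; upper limit = 2.4 × 0.875 × 0.375 × 58 = 45.68 kips.
Edge bolt: l_c = 1.375 − 0.9375/2 = 0.9062 in → 1.2 × 0.9062 × 0.375 × 58 = 23.65 → r_n = 23.65 kips.
Interior bolts: l_c = 3.375 − 0.9375 = 2.438 in → 1.2 × 2.438 × 0.375 × 58 = 63.62 → r_n = 45.68 kips.
R_n = 2 × 23.65 + 4 × 45.68 = 230 kips.
Allowable strength R_n/Ω = 230 / 2 = 115 kips.

115 kips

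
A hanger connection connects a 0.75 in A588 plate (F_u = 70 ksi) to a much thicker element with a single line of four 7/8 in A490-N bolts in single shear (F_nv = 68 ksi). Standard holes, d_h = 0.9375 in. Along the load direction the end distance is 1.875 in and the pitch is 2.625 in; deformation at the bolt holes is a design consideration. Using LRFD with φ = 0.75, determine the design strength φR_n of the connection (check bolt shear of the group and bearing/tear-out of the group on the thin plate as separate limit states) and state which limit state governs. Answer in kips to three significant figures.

Bolt shear: A_b = π·0.875²/4 = 0.6013 in²; R_n = 68 × 0.6013 × 4 × 1 = 163.6 kips → 0.75 × 163.6 = 123 kips.
Bearing (1.2 l_c t F_u ≤ 2.4 d t F_u): upper limit = 2.4·0.875·0.75·70 = 110.3 kips.
  Edge l_c = 1.875 − 0.9375/2 = 1.406 → r_n = 88.59 kips; interior l_c = 2.625 − 0.9375 = 1.688 → r_n = 106.3 kips.
  R_n,bearing = 1·88.59 + 3·106.3 = 407.5 kips → 0.75 × 407.5 = 306 kips.
Bolt shear governs: 123 kips.

123 kips (bolt shear governs)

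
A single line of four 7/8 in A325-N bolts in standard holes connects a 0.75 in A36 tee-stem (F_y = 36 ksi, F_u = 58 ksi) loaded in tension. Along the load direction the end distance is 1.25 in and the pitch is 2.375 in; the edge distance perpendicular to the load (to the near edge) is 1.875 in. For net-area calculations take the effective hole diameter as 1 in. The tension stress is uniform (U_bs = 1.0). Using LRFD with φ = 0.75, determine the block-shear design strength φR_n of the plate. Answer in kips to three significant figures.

140 kips

Shear plane L_v = 1.25 + 3·2.375 = 8.375 in; A_gv = 8.375 × 0.75 = 6.281 in².
A_nv = (8.375 − 3.5·1) × 0.75 = 3.656 in².
A_nt = (1.875 − 0.5·1) × 0.75 = 1.031 in².
0.6 F_u A_nv = 127.2 kips; 0.6 F_y A_gv = 135.7 kips → shear rupture governs the shear term.
R_n = 127.2 + 1.0 × 58 × 1.031 = 187 kips.
Design strength φR_n = 0.75 × 187 = 140 kips.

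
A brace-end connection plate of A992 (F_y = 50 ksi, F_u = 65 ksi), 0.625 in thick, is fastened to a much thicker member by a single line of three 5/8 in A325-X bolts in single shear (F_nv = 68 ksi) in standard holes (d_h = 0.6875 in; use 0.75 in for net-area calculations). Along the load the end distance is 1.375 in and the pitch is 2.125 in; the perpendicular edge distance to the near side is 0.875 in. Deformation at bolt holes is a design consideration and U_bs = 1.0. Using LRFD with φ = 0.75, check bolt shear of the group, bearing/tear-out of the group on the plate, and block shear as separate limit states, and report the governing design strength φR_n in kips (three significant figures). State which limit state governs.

46.9 kips (bolt shear governs)

Bolt shear: A_b = π·0.625²/4 = 0.3068 in²; R_n = 68 × 0.3068 × 3 × 1 = 62.59 kips → 0.75 × 62.59 = 46.9 kips.
Bearing: edge l_c = 1.031, r_n = 50.27 kips; interior l_c = 1.438, r_n = 60.94 kips; R_n = 50.27 + 2·60.94 = 172.1 kips → 129 kips.
Block shear: A_gv = 3.516, A_nv = 2.344, A_nt = 0.3125 in²; R_n = min(0.6F_uA_nv, 0.6F_yA_gv) + U_bs·F_u·A_nt = 111.7 kips → 83.8 kips.
Bolt shear governs: 46.9 kips.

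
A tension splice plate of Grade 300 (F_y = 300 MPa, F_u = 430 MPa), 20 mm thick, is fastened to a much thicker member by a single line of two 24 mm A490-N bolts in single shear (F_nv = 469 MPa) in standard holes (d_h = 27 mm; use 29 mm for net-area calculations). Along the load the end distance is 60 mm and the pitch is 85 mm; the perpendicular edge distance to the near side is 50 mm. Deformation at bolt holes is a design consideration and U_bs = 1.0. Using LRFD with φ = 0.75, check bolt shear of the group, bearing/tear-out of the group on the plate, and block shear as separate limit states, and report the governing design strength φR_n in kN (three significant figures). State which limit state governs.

Bolt shear: A_b = π·24²/4 = 452.4 mm²; R_n = 469 × 452.4 × 2 × 1 / 1000 = 424.3 kN → 0.75 × 424.3 = 318 kN.
Bearing: edge l_c = 46.5, r_n = 479.9 kN; interior l_c = 58, r_n = 495.4 kN; R_n = 479.9 + 1·495.4 = 975.2 kN → 731 kN.
Block shear: A_gv = 2900, A_nv = 2030, A_nt = 710 mm²; R_n = min(0.6F_uA_nv, 0.6F_yA_gv) + U_bs·F_u·A_nt = 827.3 kN → 620 kN.
Bolt shear governs: 318 kN.

318 kN (bolt shear governs)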